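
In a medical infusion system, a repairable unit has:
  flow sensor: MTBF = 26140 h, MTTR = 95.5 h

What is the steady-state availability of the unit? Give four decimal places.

A(flow sensor) = MTBF/(MTBF+MTTR) = 26140/(26140+95.5) = 0.9964

0.9964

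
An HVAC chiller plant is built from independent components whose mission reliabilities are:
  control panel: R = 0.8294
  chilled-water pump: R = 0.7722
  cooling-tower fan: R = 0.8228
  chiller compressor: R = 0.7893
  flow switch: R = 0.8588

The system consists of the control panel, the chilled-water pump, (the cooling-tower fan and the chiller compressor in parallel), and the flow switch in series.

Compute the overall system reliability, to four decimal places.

0.5295

Parallel (cooling-tower fan and chiller compressor): 1 − (1 − 0.822800)(1 − 0.789300) = 0.962664
Series (control panel, chilled-water pump, [0.962664], and flow switch): 0.829400 × 0.772200 × 0.962664 × 0.858800 = 0.5295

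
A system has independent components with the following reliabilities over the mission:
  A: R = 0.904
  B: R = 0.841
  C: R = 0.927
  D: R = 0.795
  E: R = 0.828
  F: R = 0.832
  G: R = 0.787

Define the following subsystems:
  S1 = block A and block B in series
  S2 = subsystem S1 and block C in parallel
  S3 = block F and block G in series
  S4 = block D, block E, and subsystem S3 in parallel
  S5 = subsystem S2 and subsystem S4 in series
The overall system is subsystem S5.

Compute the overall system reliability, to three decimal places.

Series (A and B): 0.90400 × 0.84100 = 0.76026
Parallel ([0.76026] and C): 1 − (1 − 0.76026)(1 − 0.92700) = 0.98250
Series (F and G): 0.83200 × 0.78700 = 0.65478
Parallel (D, E, and [0.65478]): 1 − (1 − 0.79500)(1 − 0.82800)(1 − 0.65478) = 0.98783
Series ([0.98250] and [0.98783]): 0.98250 × 0.98783 = 0.971

0.971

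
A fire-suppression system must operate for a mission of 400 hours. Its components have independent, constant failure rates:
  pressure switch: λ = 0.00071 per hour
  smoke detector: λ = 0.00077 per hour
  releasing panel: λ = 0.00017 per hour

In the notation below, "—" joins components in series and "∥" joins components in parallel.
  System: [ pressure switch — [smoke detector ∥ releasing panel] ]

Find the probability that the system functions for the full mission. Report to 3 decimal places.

R(pressure switch) = exp(−0.00071 × 400) = 0.75277
R(smoke detector) = exp(−0.00077 × 400) = 0.73492
R(releasing panel) = exp(−0.00017 × 400) = 0.93426
Parallel (smoke detector and releasing panel): 1 − (1 − 0.73492)(1 − 0.93426) = 0.98257
Series (pressure switch and [0.98257]): 0.75277 × 0.98257 = 0.740

0.740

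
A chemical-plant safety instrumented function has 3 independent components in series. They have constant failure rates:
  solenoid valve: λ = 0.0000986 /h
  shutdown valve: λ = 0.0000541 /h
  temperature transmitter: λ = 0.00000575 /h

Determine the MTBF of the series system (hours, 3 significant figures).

6310

Series of exponential components: λ_sys = Σ λ_i
λ_sys = 0.0000986 + 0.0000541 + 0.00000575 = 1.5845e-04 /h
MTBF = 1 / λ_sys = 6310 h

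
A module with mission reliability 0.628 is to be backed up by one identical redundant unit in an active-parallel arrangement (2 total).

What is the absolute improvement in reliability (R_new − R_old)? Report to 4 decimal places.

R_before = 0.628
R_after = 1 − (1 − 0.628)^2 = 0.8616
ΔR = 0.8616 − 0.628 = 0.2336

0.2336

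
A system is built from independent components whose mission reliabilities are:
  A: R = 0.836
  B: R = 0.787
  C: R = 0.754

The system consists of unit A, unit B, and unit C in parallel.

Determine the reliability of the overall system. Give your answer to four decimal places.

0.9914

Parallel (A, B, and C): 1 − (1 − 0.836000)(1 − 0.787000)(1 − 0.754000) = 0.9914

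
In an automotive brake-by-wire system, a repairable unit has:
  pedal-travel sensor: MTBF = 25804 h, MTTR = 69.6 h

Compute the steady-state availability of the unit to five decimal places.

A(pedal-travel sensor) = MTBF/(MTBF+MTTR) = 25804/(25804+69.6) = 0.99731

0.99731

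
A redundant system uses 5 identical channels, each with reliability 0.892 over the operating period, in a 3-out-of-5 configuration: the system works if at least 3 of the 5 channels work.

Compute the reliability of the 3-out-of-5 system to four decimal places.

R = Σ_{i=3}^{5} C(5,i) p^i (1−p)^{5−i} with p = 0.892
C(5,3)·0.892^3·0.108^2 = 0.082783
C(5,4)·0.892^4·0.108^1 = 0.341864
C(5,5)·0.892^5·0.108^0 = 0.564708
Sum = 0.9894

0.9894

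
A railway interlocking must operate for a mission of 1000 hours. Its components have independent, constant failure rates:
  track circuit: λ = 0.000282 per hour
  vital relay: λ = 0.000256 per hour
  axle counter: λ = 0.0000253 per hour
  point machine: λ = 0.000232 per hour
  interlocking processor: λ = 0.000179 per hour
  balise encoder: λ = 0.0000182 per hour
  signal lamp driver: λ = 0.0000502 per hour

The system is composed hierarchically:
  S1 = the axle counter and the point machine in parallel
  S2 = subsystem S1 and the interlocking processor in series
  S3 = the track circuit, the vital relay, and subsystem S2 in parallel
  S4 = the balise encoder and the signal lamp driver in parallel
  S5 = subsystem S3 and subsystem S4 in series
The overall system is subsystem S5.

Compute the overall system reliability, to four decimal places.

R(track circuit) = exp(−0.000282 × 1000) = 0.754274
R(vital relay) = exp(−0.000256 × 1000) = 0.774142
R(axle counter) = exp(−0.0000253 × 1000) = 0.975017
R(point machine) = exp(−0.000232 × 1000) = 0.792946
R(interlocking processor) = exp(−0.000179 × 1000) = 0.836106
R(balise encoder) = exp(−0.0000182 × 1000) = 0.981965
R(signal lamp driver) = exp(−0.0000502 × 1000) = 0.951039
Parallel (axle counter and point machine): 1 − (1 − 0.975017)(1 − 0.792946) = 0.994827
Series ([0.994827] and interlocking processor): 0.994827 × 0.836106 = 0.831781
Parallel (track circuit, vital relay, and [0.831781]): 1 − (1 − 0.754274)(1 − 0.774142)(1 − 0.831781) = 0.990664
Parallel (balise encoder and signal lamp driver): 1 − (1 − 0.981965)(1 − 0.951039) = 0.999117
Series ([0.990664] and [0.999117]): 0.990664 × 0.999117 = 0.9898

0.9898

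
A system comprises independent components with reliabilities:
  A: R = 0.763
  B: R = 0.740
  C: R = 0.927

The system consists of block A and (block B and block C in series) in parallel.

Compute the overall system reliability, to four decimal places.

Series (B and C): 0.740000 × 0.927000 = 0.685980
Parallel (A and [0.685980]): 1 − (1 − 0.763000)(1 − 0.685980) = 0.9256

0.9256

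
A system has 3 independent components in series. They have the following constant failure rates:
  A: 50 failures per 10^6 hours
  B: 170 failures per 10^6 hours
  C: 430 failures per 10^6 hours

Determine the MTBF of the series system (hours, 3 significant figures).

Series of exponential components: λ_sys = Σ λ_i
λ_sys = 0.000050 + 0.00017 + 0.00043 = 6.5000e-04 /h
MTBF = 1 / λ_sys = 1540 h

1540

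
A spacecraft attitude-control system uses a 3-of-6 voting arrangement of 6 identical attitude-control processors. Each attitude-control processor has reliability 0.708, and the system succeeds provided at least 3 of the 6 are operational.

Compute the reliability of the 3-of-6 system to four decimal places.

R = Σ_{i=3}^{6} C(6,i) p^i (1−p)^{6−i} with p = 0.708
C(6,3)·0.708^3·0.292^3 = 0.176717
C(6,4)·0.708^4·0.292^2 = 0.321359
C(6,5)·0.708^5·0.292^1 = 0.311674
C(6,6)·0.708^6·0.292^0 = 0.125950
Sum = 0.9357

0.9357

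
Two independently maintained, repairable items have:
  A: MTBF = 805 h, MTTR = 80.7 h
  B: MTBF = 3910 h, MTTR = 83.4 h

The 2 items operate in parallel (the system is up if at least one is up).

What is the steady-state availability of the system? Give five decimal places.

0.99810

A(A) = MTBF/(MTBF+MTTR) = 805/(805+80.7) = 0.908886
A(B) = MTBF/(MTBF+MTTR) = 3910/(3910+83.4) = 0.979116
Parallel availability: 1 − (1 − 0.908886)(1 − 0.979116) = 0.99810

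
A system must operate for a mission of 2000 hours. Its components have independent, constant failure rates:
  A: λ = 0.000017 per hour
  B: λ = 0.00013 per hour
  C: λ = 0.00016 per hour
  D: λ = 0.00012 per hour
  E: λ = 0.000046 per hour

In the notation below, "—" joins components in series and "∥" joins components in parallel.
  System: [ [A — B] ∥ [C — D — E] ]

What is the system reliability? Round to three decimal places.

0.878

R(A) = exp(−0.000017 × 2000) = 0.96657
R(B) = exp(−0.00013 × 2000) = 0.77105
R(C) = exp(−0.00016 × 2000) = 0.72615
R(D) = exp(−0.00012 × 2000) = 0.78663
R(E) = exp(−0.000046 × 2000) = 0.91211
Series (A and B): 0.96657 × 0.77105 = 0.74527
Series (C, D, and E): 0.72615 × 0.78663 × 0.91211 = 0.52101
Parallel ([0.74527] and [0.52101]): 1 − (1 − 0.74527)(1 − 0.52101) = 0.878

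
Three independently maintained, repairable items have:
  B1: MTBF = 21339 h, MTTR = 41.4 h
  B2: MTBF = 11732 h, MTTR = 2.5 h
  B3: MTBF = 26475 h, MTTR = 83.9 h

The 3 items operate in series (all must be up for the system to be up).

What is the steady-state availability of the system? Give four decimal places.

A(B1) = MTBF/(MTBF+MTTR) = 21339/(21339+41.4) = 0.998064
A(B2) = MTBF/(MTBF+MTTR) = 11732/(11732+2.5) = 0.999787
A(B3) = MTBF/(MTBF+MTTR) = 26475/(26475+83.9) = 0.996841
Series availability: 0.998064 × 0.999787 × 0.996841 = 0.9947

0.9947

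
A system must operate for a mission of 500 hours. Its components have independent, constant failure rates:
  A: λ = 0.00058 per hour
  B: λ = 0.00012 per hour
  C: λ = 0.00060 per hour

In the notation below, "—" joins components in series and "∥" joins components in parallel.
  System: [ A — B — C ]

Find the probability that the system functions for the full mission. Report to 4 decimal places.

R(A) = exp(−0.00058 × 500) = 0.748264
R(B) = exp(−0.00012 × 500) = 0.941765
R(C) = exp(−0.00060 × 500) = 0.740818
Series (A, B, and C): 0.748264 × 0.941765 × 0.740818 = 0.5220

0.5220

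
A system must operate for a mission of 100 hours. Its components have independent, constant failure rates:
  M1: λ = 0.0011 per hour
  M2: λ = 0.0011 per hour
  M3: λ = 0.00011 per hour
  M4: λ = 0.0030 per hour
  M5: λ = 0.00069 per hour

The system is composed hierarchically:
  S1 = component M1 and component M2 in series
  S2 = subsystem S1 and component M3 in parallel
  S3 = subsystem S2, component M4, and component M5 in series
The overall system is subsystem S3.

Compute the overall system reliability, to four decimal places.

R(M1) = exp(−0.0011 × 100) = 0.895834
R(M2) = exp(−0.0011 × 100) = 0.895834
R(M3) = exp(−0.00011 × 100) = 0.989060
R(M4) = exp(−0.0030 × 100) = 0.740818
R(M5) = exp(−0.00069 × 100) = 0.933327
Series (M1 and M2): 0.895834 × 0.895834 = 0.802519
Parallel ([0.802519] and M3): 1 − (1 − 0.802519)(1 − 0.989060) = 0.997840
Series ([0.997840], M4, and M5): 0.997840 × 0.740818 × 0.933327 = 0.6899

0.6899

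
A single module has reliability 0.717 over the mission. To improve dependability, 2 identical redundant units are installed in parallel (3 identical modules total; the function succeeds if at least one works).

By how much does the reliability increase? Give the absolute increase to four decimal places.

0.2603

R_before = 0.717
R_after = 1 − (1 − 0.717)^3 = 0.9773
ΔR = 0.9773 − 0.717 = 0.2603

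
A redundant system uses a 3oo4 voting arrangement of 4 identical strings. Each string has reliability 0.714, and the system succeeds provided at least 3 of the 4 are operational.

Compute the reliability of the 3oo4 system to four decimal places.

0.6763

R = Σ_{i=3}^{4} C(4,i) p^i (1−p)^{4−i} with p = 0.714
C(4,3)·0.714^3·0.286^1 = 0.416410
C(4,4)·0.714^4·0.286^0 = 0.259892
Sum = 0.6763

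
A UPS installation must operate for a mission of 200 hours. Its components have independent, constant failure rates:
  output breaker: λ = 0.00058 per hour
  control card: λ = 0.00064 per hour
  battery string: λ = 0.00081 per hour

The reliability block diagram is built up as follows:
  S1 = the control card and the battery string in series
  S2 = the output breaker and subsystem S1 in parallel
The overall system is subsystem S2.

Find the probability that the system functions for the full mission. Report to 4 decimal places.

0.9724

R(output breaker) = exp(−0.00058 × 200) = 0.890475
R(control card) = exp(−0.00064 × 200) = 0.879853
R(battery string) = exp(−0.00081 × 200) = 0.850441
Series (control card and battery string): 0.879853 × 0.850441 = 0.748263
Parallel (output breaker and [0.748263]): 1 − (1 − 0.890475)(1 − 0.748263) = 0.9724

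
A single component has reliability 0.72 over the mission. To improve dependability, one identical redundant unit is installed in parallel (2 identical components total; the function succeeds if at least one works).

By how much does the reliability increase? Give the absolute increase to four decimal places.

0.2016

R_before = 0.72
R_after = 1 − (1 − 0.72)^2 = 0.9216
ΔR = 0.9216 − 0.72 = 0.2016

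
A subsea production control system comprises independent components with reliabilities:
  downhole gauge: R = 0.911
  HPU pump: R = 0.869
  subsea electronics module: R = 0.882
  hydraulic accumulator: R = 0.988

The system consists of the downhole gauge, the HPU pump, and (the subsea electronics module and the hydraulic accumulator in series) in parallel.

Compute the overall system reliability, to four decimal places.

0.9985

Series (subsea electronics module and hydraulic accumulator): 0.882000 × 0.988000 = 0.871416
Parallel (downhole gauge, HPU pump, and [0.871416]): 1 − (1 − 0.911000)(1 − 0.869000)(1 − 0.871416) = 0.9985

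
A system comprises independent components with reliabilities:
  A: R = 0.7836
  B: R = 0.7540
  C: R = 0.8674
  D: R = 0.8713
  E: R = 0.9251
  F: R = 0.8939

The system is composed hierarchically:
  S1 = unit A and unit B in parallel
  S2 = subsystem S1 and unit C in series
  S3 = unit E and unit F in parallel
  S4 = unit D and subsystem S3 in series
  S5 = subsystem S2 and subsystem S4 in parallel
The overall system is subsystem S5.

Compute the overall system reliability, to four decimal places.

Parallel (A and B): 1 − (1 − 0.783600)(1 − 0.754000) = 0.946766
Series ([0.946766] and C): 0.946766 × 0.867400 = 0.821225
Parallel (E and F): 1 − (1 − 0.925100)(1 − 0.893900) = 0.992053
Series (D and [0.992053]): 0.871300 × 0.992053 = 0.864376
Parallel ([0.821225] and [0.864376]): 1 − (1 − 0.821225)(1 − 0.864376) = 0.9758

0.9758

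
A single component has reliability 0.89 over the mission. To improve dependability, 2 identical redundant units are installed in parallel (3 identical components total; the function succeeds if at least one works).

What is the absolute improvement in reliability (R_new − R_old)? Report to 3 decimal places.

R_before = 0.89
R_after = 1 − (1 − 0.89)^3 = 0.999
ΔR = 0.999 − 0.89 = 0.109

0.109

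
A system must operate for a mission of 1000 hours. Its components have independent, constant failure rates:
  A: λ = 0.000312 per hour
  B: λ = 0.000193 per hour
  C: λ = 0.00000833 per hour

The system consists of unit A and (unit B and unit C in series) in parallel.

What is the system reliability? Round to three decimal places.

R(A) = exp(−0.000312 × 1000) = 0.73198
R(B) = exp(−0.000193 × 1000) = 0.82448
R(C) = exp(−0.00000833 × 1000) = 0.99170
Series (B and C): 0.82448 × 0.99170 = 0.81764
Parallel (A and [0.81764]): 1 − (1 − 0.73198)(1 − 0.81764) = 0.951

0.951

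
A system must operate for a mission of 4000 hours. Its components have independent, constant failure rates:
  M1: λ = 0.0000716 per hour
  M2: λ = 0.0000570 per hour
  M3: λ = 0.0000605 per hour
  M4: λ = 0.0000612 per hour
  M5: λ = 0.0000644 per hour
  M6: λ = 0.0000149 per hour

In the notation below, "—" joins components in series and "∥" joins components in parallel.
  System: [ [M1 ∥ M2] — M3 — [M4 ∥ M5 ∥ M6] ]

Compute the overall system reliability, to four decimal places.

R(M1) = exp(−0.0000716 × 4000) = 0.750962
R(M2) = exp(−0.0000570 × 4000) = 0.796124
R(M3) = exp(−0.0000605 × 4000) = 0.785056
R(M4) = exp(−0.0000612 × 4000) = 0.782861
R(M5) = exp(−0.0000644 × 4000) = 0.772904
R(M6) = exp(−0.0000149 × 4000) = 0.942141
Parallel (M1 and M2): 1 − (1 − 0.750962)(1 − 0.796124) = 0.949227
Parallel (M4, M5, and M6): 1 − (1 − 0.782861)(1 − 0.772904)(1 − 0.942141) = 0.997147
Series ([0.949227], M3, and [0.997147]): 0.949227 × 0.785056 × 0.997147 = 0.7431

0.7431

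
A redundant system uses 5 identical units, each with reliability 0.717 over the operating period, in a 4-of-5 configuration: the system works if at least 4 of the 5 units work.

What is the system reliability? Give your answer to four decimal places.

R = Σ_{i=4}^{5} C(5,i) p^i (1−p)^{5−i} with p = 0.717
C(5,4)·0.717^4·0.283^1 = 0.373967
C(5,5)·0.717^5·0.283^0 = 0.189494
Sum = 0.5635

0.5635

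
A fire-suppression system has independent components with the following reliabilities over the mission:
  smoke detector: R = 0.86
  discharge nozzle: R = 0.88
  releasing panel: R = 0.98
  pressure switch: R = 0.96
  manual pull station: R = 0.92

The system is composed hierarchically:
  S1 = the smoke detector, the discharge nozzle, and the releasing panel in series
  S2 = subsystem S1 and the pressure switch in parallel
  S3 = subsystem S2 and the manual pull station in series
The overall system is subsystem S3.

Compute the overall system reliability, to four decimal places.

Series (smoke detector, discharge nozzle, and releasing panel): 0.860000 × 0.880000 × 0.980000 = 0.741664
Parallel ([0.741664] and pressure switch): 1 − (1 − 0.741664)(1 − 0.960000) = 0.989667
Series ([0.989667] and manual pull station): 0.989667 × 0.920000 = 0.9105

0.9105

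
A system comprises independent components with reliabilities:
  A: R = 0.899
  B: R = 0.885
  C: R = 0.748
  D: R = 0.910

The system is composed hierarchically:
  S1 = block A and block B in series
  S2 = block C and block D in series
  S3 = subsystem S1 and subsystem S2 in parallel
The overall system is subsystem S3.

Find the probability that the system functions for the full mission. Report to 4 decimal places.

0.9347

Series (A and B): 0.899000 × 0.885000 = 0.795615
Series (C and D): 0.748000 × 0.910000 = 0.680680
Parallel ([0.795615] and [0.680680]): 1 − (1 − 0.795615)(1 − 0.680680) = 0.9347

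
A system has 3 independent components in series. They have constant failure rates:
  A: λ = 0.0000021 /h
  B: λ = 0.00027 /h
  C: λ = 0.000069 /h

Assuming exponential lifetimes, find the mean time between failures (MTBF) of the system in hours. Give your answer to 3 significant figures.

2930

Series of exponential components: λ_sys = Σ λ_i
λ_sys = 0.0000021 + 0.00027 + 0.000069 = 3.4110e-04 /h
MTBF = 1 / λ_sys = 2930 h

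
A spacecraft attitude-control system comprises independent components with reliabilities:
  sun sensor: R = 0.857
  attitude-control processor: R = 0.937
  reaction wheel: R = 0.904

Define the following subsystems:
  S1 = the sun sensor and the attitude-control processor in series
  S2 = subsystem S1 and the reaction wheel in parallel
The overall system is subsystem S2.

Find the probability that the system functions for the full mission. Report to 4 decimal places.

Series (sun sensor and attitude-control processor): 0.857000 × 0.937000 = 0.803009
Parallel ([0.803009] and reaction wheel): 1 − (1 − 0.803009)(1 − 0.904000) = 0.9811

0.9811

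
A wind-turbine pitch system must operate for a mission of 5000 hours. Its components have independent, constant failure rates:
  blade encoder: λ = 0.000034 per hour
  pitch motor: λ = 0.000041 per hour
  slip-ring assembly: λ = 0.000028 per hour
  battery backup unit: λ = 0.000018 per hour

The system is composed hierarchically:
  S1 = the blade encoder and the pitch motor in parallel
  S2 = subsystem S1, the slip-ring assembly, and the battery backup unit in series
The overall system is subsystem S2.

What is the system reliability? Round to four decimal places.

0.7715

R(blade encoder) = exp(−0.000034 × 5000) = 0.843665
R(pitch motor) = exp(−0.000041 × 5000) = 0.814647
R(slip-ring assembly) = exp(−0.000028 × 5000) = 0.869358
R(battery backup unit) = exp(−0.000018 × 5000) = 0.913931
Parallel (blade encoder and pitch motor): 1 − (1 − 0.843665)(1 − 0.814647) = 0.971023
Series ([0.971023], slip-ring assembly, and battery backup unit): 0.971023 × 0.869358 × 0.913931 = 0.7715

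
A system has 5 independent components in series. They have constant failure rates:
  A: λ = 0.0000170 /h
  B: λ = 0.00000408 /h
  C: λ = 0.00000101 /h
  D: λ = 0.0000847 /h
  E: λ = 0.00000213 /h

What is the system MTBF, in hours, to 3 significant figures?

Series of exponential components: λ_sys = Σ λ_i
λ_sys = 0.0000170 + 0.00000408 + 0.00000101 + 0.0000847 + 0.00000213 = 1.0892e-04 /h
MTBF = 1 / λ_sys = 9180 h

9180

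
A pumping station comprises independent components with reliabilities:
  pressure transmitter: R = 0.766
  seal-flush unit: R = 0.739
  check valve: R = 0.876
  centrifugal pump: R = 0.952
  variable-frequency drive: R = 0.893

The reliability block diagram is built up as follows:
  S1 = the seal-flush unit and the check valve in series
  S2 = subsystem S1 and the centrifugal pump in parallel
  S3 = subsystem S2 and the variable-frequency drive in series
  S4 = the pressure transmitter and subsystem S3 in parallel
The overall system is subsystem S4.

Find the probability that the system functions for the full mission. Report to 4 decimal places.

Series (seal-flush unit and check valve): 0.739000 × 0.876000 = 0.647364
Parallel ([0.647364] and centrifugal pump): 1 − (1 − 0.647364)(1 − 0.952000) = 0.983073
Series ([0.983073] and variable-frequency drive): 0.983073 × 0.893000 = 0.877884
Parallel (pressure transmitter and [0.877884]): 1 − (1 − 0.766000)(1 − 0.877884) = 0.9714

0.9714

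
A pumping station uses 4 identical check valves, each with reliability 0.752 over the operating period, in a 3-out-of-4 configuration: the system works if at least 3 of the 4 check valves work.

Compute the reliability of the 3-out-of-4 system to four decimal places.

R = Σ_{i=3}^{4} C(4,i) p^i (1−p)^{4−i} with p = 0.752
C(4,3)·0.752^3·0.248^1 = 0.421857
C(4,4)·0.752^4·0.248^0 = 0.319795
Sum = 0.7417

0.7417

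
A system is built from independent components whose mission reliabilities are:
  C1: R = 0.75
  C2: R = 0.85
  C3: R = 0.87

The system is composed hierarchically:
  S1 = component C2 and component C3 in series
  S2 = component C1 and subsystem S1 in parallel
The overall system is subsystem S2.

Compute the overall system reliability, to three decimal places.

Series (C2 and C3): 0.85000 × 0.87000 = 0.73950
Parallel (C1 and [0.73950]): 1 − (1 − 0.75000)(1 − 0.73950) = 0.935

0.935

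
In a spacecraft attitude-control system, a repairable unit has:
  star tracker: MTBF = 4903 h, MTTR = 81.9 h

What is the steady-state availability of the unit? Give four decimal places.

0.9836

A(star tracker) = MTBF/(MTBF+MTTR) = 4903/(4903+81.9) = 0.9836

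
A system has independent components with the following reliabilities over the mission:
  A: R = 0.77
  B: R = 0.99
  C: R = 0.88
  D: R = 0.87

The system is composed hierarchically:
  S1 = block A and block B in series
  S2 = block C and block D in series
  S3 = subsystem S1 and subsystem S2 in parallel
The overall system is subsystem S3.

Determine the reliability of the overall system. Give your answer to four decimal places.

Series (A and B): 0.770000 × 0.990000 = 0.762300
Series (C and D): 0.880000 × 0.870000 = 0.765600
Parallel ([0.762300] and [0.765600]): 1 − (1 − 0.762300)(1 − 0.765600) = 0.9443

0.9443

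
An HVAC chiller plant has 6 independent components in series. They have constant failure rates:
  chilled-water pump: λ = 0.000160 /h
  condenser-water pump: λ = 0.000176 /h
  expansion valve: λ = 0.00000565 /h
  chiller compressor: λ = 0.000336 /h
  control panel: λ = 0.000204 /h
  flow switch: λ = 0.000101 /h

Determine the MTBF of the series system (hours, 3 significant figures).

1020

Series of exponential components: λ_sys = Σ λ_i
λ_sys = 0.000160 + 0.000176 + 0.00000565 + 0.000336 + 0.000204 + 0.000101 = 9.8265e-04 /h
MTBF = 1 / λ_sys = 1020 h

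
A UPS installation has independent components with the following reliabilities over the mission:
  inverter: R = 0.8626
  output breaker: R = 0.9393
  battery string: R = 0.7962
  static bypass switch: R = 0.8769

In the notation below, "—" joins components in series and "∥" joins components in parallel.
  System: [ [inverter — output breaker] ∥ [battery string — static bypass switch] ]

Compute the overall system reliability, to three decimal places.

0.943

Series (inverter and output breaker): 0.86260 × 0.93930 = 0.81024
Series (battery string and static bypass switch): 0.79620 × 0.87690 = 0.69819
Parallel ([0.81024] and [0.69819]): 1 − (1 − 0.81024)(1 − 0.69819) = 0.943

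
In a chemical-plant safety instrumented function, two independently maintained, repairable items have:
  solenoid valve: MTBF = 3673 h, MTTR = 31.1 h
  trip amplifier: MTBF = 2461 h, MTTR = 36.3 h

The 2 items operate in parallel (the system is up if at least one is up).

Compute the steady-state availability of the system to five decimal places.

A(solenoid valve) = MTBF/(MTBF+MTTR) = 3673/(3673+31.1) = 0.991604
A(trip amplifier) = MTBF/(MTBF+MTTR) = 2461/(2461+36.3) = 0.985464
Parallel availability: 1 − (1 − 0.991604)(1 − 0.985464) = 0.99988

0.99988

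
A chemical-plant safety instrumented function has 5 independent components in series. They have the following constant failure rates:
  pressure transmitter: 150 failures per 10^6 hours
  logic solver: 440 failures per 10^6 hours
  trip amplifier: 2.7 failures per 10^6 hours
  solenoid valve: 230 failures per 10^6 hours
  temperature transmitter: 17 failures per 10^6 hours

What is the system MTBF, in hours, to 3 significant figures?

Series of exponential components: λ_sys = Σ λ_i
λ_sys = 0.00015 + 0.00044 + 0.0000027 + 0.00023 + 0.000017 = 8.3970e-04 /h
MTBF = 1 / λ_sys = 1190 h

1190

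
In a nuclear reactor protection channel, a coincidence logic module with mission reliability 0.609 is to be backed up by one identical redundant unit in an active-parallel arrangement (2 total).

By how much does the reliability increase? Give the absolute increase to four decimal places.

0.2381

R_before = 0.609
R_after = 1 − (1 − 0.609)^2 = 0.8471
ΔR = 0.8471 − 0.609 = 0.2381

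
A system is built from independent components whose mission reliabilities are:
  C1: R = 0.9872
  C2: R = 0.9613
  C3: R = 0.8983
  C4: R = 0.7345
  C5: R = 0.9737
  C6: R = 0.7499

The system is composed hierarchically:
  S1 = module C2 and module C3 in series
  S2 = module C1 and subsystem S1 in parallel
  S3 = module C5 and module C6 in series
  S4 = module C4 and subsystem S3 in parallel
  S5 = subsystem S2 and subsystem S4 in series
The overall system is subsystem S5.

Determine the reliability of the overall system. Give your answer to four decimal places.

Series (C2 and C3): 0.961300 × 0.898300 = 0.863536
Parallel (C1 and [0.863536]): 1 − (1 − 0.987200)(1 − 0.863536) = 0.998253
Series (C5 and C6): 0.973700 × 0.749900 = 0.730178
Parallel (C4 and [0.730178]): 1 − (1 − 0.734500)(1 − 0.730178) = 0.928362
Series ([0.998253] and [0.928362]): 0.998253 × 0.928362 = 0.9267

0.9267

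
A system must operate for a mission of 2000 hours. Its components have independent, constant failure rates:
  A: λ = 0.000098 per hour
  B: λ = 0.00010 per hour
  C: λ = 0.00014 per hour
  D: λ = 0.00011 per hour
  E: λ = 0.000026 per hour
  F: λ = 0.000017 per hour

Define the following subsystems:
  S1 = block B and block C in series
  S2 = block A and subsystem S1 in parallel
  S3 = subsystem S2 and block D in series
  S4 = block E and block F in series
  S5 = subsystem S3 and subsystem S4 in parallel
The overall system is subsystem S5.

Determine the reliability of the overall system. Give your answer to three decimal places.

R(A) = exp(−0.000098 × 2000) = 0.82201
R(B) = exp(−0.00010 × 2000) = 0.81873
R(C) = exp(−0.00014 × 2000) = 0.75578
R(D) = exp(−0.00011 × 2000) = 0.80252
R(E) = exp(−0.000026 × 2000) = 0.94933
R(F) = exp(−0.000017 × 2000) = 0.96657
Series (B and C): 0.81873 × 0.75578 = 0.61878
Parallel (A and [0.61878]): 1 − (1 − 0.82201)(1 − 0.61878) = 0.93215
Series ([0.93215] and D): 0.93215 × 0.80252 = 0.74807
Series (E and F): 0.94933 × 0.96657 = 0.91759
Parallel ([0.74807] and [0.91759]): 1 − (1 − 0.74807)(1 − 0.91759) = 0.979

0.979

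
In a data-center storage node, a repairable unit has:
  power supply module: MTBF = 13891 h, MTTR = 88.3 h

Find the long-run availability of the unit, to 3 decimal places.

0.994

A(power supply module) = MTBF/(MTBF+MTTR) = 13891/(13891+88.3) = 0.994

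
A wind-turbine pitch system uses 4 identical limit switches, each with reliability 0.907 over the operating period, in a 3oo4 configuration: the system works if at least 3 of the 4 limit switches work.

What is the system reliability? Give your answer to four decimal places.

R = Σ_{i=3}^{4} C(4,i) p^i (1−p)^{4−i} with p = 0.907
C(4,3)·0.907^3·0.093^1 = 0.277565
C(4,4)·0.907^4·0.093^0 = 0.676751
Sum = 0.9543

0.9543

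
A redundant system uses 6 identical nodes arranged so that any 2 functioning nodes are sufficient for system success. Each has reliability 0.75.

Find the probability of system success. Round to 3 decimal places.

0.995

R = Σ_{i=2}^{6} C(6,i) p^i (1−p)^{6−i} with p = 0.75
C(6,2)·0.75^2·0.25^4 = 0.03296
C(6,3)·0.75^3·0.25^3 = 0.13184
C(6,4)·0.75^4·0.25^2 = 0.29663
C(6,5)·0.75^5·0.25^1 = 0.35596
C(6,6)·0.75^6·0.25^0 = 0.17798
Sum = 0.995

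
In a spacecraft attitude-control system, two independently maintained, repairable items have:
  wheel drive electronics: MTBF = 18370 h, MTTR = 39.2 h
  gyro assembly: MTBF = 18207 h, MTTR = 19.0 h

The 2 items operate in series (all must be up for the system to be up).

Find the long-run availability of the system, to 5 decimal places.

0.99683

A(wheel drive electronics) = MTBF/(MTBF+MTTR) = 18370/(18370+39.2) = 0.997871
A(gyro assembly) = MTBF/(MTBF+MTTR) = 18207/(18207+19.0) = 0.998958
Series availability: 0.997871 × 0.998958 = 0.99683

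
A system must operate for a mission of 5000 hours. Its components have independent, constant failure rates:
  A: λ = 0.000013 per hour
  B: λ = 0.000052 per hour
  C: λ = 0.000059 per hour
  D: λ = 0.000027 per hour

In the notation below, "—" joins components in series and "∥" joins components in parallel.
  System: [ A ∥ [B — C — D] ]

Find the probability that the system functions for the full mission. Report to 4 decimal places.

R(A) = exp(−0.000013 × 5000) = 0.937067
R(B) = exp(−0.000052 × 5000) = 0.771052
R(C) = exp(−0.000059 × 5000) = 0.744532
R(D) = exp(−0.000027 × 5000) = 0.873716
Series (B, C, and D): 0.771052 × 0.744532 × 0.873716 = 0.501577
Parallel (A and [0.501577]): 1 − (1 − 0.937067)(1 − 0.501577) = 0.9686

0.9686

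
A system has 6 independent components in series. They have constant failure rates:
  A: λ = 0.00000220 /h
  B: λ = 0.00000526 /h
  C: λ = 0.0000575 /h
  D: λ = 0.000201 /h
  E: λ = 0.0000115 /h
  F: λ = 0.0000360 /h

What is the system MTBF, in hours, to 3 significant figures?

Series of exponential components: λ_sys = Σ λ_i
λ_sys = 0.00000220 + 0.00000526 + 0.0000575 + 0.000201 + 0.0000115 + 0.0000360 = 3.1346e-04 /h
MTBF = 1 / λ_sys = 3190 h

3190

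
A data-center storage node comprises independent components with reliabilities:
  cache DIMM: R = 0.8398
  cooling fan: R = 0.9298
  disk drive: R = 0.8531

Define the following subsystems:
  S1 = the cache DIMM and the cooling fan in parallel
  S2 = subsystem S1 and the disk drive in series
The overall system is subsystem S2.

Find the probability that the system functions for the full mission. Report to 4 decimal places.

0.8435

Parallel (cache DIMM and cooling fan): 1 − (1 − 0.839800)(1 − 0.929800) = 0.988754
Series ([0.988754] and disk drive): 0.988754 × 0.853100 = 0.8435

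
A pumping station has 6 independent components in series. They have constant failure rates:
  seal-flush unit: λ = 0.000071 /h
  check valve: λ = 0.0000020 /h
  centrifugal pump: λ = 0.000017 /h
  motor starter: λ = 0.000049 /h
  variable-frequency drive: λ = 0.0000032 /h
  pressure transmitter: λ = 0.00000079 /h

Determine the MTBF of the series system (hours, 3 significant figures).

Series of exponential components: λ_sys = Σ λ_i
λ_sys = 0.000071 + 0.0000020 + 0.000017 + 0.000049 + 0.0000032 + 0.00000079 = 1.4299e-04 /h
MTBF = 1 / λ_sys = 6990 h

6990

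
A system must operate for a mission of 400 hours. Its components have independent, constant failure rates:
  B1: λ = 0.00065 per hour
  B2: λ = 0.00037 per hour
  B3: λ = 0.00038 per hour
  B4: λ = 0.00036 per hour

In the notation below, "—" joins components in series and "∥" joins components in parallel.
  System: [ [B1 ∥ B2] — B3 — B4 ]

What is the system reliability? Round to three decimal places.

R(B1) = exp(−0.00065 × 400) = 0.77105
R(B2) = exp(−0.00037 × 400) = 0.86243
R(B3) = exp(−0.00038 × 400) = 0.85899
R(B4) = exp(−0.00036 × 400) = 0.86589
Parallel (B1 and B2): 1 − (1 − 0.77105)(1 − 0.86243) = 0.96850
Series ([0.96850], B3, and B4): 0.96850 × 0.85899 × 0.86589 = 0.720

0.720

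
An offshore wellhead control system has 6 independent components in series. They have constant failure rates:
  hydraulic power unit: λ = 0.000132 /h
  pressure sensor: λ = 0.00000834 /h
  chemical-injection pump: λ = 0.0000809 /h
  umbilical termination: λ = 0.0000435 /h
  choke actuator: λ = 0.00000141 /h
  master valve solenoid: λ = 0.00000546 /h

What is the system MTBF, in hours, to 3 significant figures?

3680

Series of exponential components: λ_sys = Σ λ_i
λ_sys = 0.000132 + 0.00000834 + 0.0000809 + 0.0000435 + 0.00000141 + 0.00000546 = 2.7161e-04 /h
MTBF = 1 / λ_sys = 3680 h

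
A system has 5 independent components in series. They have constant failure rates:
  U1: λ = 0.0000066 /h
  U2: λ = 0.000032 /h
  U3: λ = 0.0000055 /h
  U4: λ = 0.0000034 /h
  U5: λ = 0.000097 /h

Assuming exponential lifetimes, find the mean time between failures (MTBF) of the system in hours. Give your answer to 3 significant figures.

Series of exponential components: λ_sys = Σ λ_i
λ_sys = 0.0000066 + 0.000032 + 0.0000055 + 0.0000034 + 0.000097 = 1.4450e-04 /h
MTBF = 1 / λ_sys = 6920 h

6920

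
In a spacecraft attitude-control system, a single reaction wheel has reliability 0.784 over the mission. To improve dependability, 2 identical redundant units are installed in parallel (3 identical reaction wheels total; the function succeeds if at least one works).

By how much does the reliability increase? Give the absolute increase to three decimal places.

0.206

R_before = 0.784
R_after = 1 − (1 − 0.784)^3 = 0.990
ΔR = 0.990 − 0.784 = 0.206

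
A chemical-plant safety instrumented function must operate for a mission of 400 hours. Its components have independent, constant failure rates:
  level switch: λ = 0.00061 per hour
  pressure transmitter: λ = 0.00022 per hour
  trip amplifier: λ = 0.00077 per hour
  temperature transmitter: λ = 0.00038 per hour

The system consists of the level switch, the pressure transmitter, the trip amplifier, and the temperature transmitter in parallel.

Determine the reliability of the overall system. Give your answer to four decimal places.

R(level switch) = exp(−0.00061 × 400) = 0.783488
R(pressure transmitter) = exp(−0.00022 × 400) = 0.915761
R(trip amplifier) = exp(−0.00077 × 400) = 0.734915
R(temperature transmitter) = exp(−0.00038 × 400) = 0.858988
Parallel (level switch, pressure transmitter, trip amplifier, and temperature transmitter): 1 − (1 − 0.783488)(1 − 0.915761)(1 − 0.734915)(1 − 0.858988) = 0.9993

0.9993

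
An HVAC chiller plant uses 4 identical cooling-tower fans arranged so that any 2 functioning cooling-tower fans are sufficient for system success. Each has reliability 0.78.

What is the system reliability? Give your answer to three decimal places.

0.964

R = Σ_{i=2}^{4} C(4,i) p^i (1−p)^{4−i} with p = 0.78
C(4,2)·0.78^2·0.22^2 = 0.17668
C(4,3)·0.78^3·0.22^1 = 0.41761
C(4,4)·0.78^4·0.22^0 = 0.37015
Sum = 0.964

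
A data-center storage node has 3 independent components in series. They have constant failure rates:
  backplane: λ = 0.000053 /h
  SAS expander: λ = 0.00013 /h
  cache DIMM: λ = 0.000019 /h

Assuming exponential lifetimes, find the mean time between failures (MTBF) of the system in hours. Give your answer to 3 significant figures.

4950

Series of exponential components: λ_sys = Σ λ_i
λ_sys = 0.000053 + 0.00013 + 0.000019 = 2.0200e-04 /h
MTBF = 1 / λ_sys = 4950 h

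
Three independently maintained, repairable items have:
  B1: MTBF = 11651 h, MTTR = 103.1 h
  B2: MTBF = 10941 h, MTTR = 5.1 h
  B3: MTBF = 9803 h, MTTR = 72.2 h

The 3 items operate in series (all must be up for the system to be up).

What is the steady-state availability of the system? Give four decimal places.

0.9835

A(B1) = MTBF/(MTBF+MTTR) = 11651/(11651+103.1) = 0.991229
A(B2) = MTBF/(MTBF+MTTR) = 10941/(10941+5.1) = 0.999534
A(B3) = MTBF/(MTBF+MTTR) = 9803/(9803+72.2) = 0.992689
Series availability: 0.991229 × 0.999534 × 0.992689 = 0.9835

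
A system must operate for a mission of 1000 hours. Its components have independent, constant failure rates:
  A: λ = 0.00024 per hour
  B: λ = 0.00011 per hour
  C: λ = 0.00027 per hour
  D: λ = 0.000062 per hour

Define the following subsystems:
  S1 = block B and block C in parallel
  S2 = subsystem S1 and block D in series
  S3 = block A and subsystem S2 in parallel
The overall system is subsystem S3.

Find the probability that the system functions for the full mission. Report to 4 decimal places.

R(A) = exp(−0.00024 × 1000) = 0.786628
R(B) = exp(−0.00011 × 1000) = 0.895834
R(C) = exp(−0.00027 × 1000) = 0.763379
R(D) = exp(−0.000062 × 1000) = 0.939883
Parallel (B and C): 1 − (1 − 0.895834)(1 − 0.763379) = 0.975352
Series ([0.975352] and D): 0.975352 × 0.939883 = 0.916717
Parallel (A and [0.916717]): 1 − (1 − 0.786628)(1 − 0.916717) = 0.9822

0.9822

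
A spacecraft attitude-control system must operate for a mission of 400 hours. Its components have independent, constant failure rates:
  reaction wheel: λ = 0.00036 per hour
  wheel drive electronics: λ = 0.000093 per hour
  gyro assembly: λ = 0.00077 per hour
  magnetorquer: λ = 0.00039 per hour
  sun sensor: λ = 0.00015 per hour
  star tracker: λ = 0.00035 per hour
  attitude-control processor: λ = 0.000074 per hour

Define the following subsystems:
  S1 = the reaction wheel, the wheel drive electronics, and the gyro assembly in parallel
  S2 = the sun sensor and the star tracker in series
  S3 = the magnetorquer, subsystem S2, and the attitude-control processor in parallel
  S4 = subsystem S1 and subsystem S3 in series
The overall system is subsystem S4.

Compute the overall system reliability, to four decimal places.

0.9979

R(reaction wheel) = exp(−0.00036 × 400) = 0.865888
R(wheel drive electronics) = exp(−0.000093 × 400) = 0.963483
R(gyro assembly) = exp(−0.00077 × 400) = 0.734915
R(magnetorquer) = exp(−0.00039 × 400) = 0.855559
R(sun sensor) = exp(−0.00015 × 400) = 0.941765
R(star tracker) = exp(−0.00035 × 400) = 0.869358
R(attitude-control processor) = exp(−0.000074 × 400) = 0.970834
Parallel (reaction wheel, wheel drive electronics, and gyro assembly): 1 − (1 − 0.865888)(1 − 0.963483)(1 − 0.734915) = 0.998702
Series (sun sensor and star tracker): 0.941765 × 0.869358 = 0.818731
Parallel (magnetorquer, [0.818731], and attitude-control processor): 1 − (1 − 0.855559)(1 − 0.818731)(1 − 0.970834) = 0.999236
Series ([0.998702] and [0.999236]): 0.998702 × 0.999236 = 0.9979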